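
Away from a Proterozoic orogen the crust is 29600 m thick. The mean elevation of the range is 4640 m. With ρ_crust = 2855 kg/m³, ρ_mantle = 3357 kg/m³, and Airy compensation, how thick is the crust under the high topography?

60600 m

Root depth r = h ρ_c / (ρ_m − ρ_c) = 4640 m × 2855 / 502 = 26390 m.
Total thickness = T + h + r = 29600 m + 4640 m + 26390 m = 60600 m.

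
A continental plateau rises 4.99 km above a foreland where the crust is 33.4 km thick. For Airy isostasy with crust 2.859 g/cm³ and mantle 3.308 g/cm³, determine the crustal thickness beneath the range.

70.2 km

Root depth r = h ρ_c / (ρ_m − ρ_c) = 4.99 km × 2.859 / 0.449 = 31.77 km.
Total thickness = T + h + r = 33.4 km + 4.99 km + 31.77 km = 70.2 km.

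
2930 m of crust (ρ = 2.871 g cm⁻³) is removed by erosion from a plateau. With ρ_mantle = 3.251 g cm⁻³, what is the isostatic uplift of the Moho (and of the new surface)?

2590 m

Unloading: uplift u = e ρ_c/ρ_m = 2930 m × 2.871/3.251 = 2590 m.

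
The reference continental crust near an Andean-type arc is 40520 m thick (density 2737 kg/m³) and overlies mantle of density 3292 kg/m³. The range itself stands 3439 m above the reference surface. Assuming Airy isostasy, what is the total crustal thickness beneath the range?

Root depth r = h ρ_c / (ρ_m − ρ_c) = 3439 m × 2737 / 555 = 16960 m.
Total thickness = T + h + r = 40520 m + 3439 m + 16960 m = 60900 m.

60900 m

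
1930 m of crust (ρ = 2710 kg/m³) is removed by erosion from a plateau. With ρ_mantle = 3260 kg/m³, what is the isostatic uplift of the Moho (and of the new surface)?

1600 m

Unloading: uplift u = e ρ_c/ρ_m = 1930 m × 2710/3260 = 1600 m.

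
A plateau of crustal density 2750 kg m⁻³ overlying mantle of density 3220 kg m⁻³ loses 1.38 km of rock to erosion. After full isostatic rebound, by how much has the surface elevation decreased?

0.201 km

Rebound u = e ρ_c/ρ_m = 1.38 km × 2750/3220 = 1.179 km.
Net surface drop = e − u = 1.38 km − 1.179 km = e (ρ_m − ρ_c)/ρ_m = 0.201 km.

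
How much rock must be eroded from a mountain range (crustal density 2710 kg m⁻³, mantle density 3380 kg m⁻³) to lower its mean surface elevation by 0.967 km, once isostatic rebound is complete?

Net drop Δ = e − u = e − e ρ_c/ρ_m = e (ρ_m − ρ_c)/ρ_m.
e = Δ ρ_m/(ρ_m − ρ_c) = 0.967 km × 3380/670 = 4.88 km.

4.88 km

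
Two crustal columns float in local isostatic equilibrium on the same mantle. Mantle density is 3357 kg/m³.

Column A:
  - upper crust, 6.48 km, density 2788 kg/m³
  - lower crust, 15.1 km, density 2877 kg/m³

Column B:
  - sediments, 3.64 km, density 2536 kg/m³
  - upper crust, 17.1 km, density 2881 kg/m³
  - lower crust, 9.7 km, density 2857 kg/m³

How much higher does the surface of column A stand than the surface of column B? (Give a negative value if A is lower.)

For any compensation level in the mantle, the mantle terms cancel and isostasy reduces to e = (Σt_A − Σt_B) − (Σ(ρt)_A − Σ(ρt)_B) / ρ_m.
Σt_A = 21.58 km; Σt_B = 30.44 km; Σ(ρt)_A = 61508.94; Σ(ρt)_B = 86209.04 (in km·kg/m³).
e = (21.58 − 30.44) − (61508.94 − 86209.04) / 3357 = −1.5 km.

−1.5 km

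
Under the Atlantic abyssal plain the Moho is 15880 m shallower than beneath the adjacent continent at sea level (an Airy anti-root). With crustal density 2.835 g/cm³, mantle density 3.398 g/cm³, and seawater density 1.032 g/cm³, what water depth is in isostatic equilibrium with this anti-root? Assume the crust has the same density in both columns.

Replacing a thickness d of crust by seawater at the top must be balanced by replacing crust with mantle at the base: d (ρ_c − ρ_w) = a (ρ_m − ρ_c).
d = a (ρ_m − ρ_c)/(ρ_c − ρ_w) = 15880 m × 0.563/1.803 = 4960 m.

4960 m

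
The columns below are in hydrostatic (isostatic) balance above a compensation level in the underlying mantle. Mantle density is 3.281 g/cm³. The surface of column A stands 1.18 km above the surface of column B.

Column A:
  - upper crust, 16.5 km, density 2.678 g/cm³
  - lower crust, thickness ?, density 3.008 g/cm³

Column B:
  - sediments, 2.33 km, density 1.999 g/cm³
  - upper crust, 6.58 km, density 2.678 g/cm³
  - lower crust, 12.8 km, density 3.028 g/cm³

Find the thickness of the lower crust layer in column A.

15.1 km

Take the compensation level at the base of the deeper column (depth z_c below the surface of column A) and equate Σ ρ_i t_i down to z_c; mantle fills any gap and the z_c terms cancel.
Column A: 16.5×2.678 + x×3.008 + (z_c − 16.5 − x)×3.281
Column B: 1.18×0 + 2.33×1.999 + 6.58×2.678 + 12.8×3.028 + (z_c − 1.18 − 21.71)×3.281
The z_c×3.281 term appears on both sides and cancels. Collect the known terms of each column as K = Σ(ρt)_known − 3.281 × (depth of known layers): K_A = 44.187 − 3.281×16.5 = −9.9495; K_B = 61.03731 − 3.281×(1.18 + 21.71) = −14.06478.
Balance: K_A − x×(3.281 − 3.008) = K_B, so x = (K_A − K_B)/(3.281 − 3.008) = 4.11528/0.273 = 15.1 km.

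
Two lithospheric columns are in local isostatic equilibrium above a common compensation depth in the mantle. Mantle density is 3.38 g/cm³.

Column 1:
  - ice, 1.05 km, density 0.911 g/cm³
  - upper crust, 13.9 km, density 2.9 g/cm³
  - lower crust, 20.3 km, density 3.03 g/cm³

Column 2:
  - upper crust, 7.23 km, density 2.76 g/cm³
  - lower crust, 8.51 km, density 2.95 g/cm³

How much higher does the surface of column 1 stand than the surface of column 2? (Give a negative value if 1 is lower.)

2.43 km

For any compensation level in the mantle, the mantle terms cancel and isostasy reduces to e = (Σt_1 − Σt_2) − (Σ(ρt)_1 − Σ(ρt)_2) / ρ_m.
Σt_1 = 35.25 km; Σt_2 = 15.74 km; Σ(ρt)_1 = 102.77555; Σ(ρt)_2 = 45.0593 (in km·g/cm³).
e = (35.25 − 15.74) − (102.77555 − 45.0593) / 3.38 = 2.43 km.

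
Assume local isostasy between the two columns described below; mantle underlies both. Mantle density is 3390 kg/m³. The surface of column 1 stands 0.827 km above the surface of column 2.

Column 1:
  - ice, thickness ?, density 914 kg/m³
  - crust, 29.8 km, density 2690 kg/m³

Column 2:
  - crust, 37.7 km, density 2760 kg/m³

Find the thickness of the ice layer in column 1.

2.3 km

Take the compensation level at the base of the deeper column (depth z_c below the surface of column 1) and equate Σ ρ_i t_i down to z_c; mantle fills any gap and the z_c terms cancel.
Column 1: x×914 + 29.8×2690 + (z_c − 29.8 − x)×3390
Column 2: 0.827×0 + 37.7×2760 + (z_c − 0.827 − 37.7)×3390
The z_c×3390 term appears on both sides and cancels. Collect the known terms of each column as K = Σ(ρt)_known − 3390 × (depth of known layers): K_1 = 80162 − 3390×29.8 = −20860; K_2 = 104052 − 3390×(0.827 + 37.7) = −26554.53.
Balance: K_1 − x×(3390 − 914) = K_2, so x = (K_1 − K_2)/(3390 − 914) = 5694.53/2476 = 2.3 km.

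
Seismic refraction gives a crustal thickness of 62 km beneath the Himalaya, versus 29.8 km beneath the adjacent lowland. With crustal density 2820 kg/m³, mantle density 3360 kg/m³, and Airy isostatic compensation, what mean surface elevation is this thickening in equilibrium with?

Excess crust Δ = 62 km − 29.8 km = 32.2 km, split between elevation h and root r with h + r = Δ.
Airy balance ρ_c h = (ρ_m − ρ_c) r gives r = h ρ_c/(ρ_m − ρ_c), so h (1 + ρ_c/(ρ_m − ρ_c)) = Δ, i.e. h = Δ (ρ_m − ρ_c)/ρ_m.
h = 32.2 km × 540/3360 = 5.17 km.

5.17 km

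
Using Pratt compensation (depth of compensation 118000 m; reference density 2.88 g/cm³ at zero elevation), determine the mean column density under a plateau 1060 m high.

2.85 g/cm³

Pratt balance: ρ_ref D = ρ (D + h).
ρ = ρ_ref D/(D + h) = 2.88 × 118000 m/(118000 m + 1060 m) = 2.85 g/cm³.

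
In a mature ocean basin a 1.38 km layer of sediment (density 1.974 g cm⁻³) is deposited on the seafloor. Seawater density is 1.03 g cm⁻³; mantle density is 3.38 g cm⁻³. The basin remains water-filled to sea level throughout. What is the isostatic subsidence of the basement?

Submarine loading: the sediment displaces seawater, and the subsidence is in turn flooded, so s (ρ_m − ρ_w) = t (ρ_sed − ρ_w).
s = 1.38 km × (1.974 − 1.03) / (3.38 − 1.03) = 0.554 km.

0.554 km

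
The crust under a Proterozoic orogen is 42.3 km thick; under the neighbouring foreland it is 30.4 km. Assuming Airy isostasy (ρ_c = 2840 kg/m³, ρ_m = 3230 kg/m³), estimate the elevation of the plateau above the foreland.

1.44 km

Excess crust Δ = 42.3 km − 30.4 km = 11.9 km, split between elevation h and root r with h + r = Δ.
Airy balance ρ_c h = (ρ_m − ρ_c) r gives r = h ρ_c/(ρ_m − ρ_c), so h (1 + ρ_c/(ρ_m − ρ_c)) = Δ, i.e. h = Δ (ρ_m − ρ_c)/ρ_m.
h = 11.9 km × 390/3230 = 1.44 km.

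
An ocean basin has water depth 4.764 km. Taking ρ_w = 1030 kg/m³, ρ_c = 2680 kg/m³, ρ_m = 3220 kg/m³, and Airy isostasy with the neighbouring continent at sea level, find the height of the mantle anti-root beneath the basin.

14.6 km

By Archimedes' principle applied to the lithosphere: replacing crust with seawater at the top is compensated by replacing crust with mantle at the base: d (ρ_c − ρ_w) = a (ρ_m − ρ_c).
a = d (ρ_c − ρ_w)/(ρ_m − ρ_c) = 4.764 km × 1650/540 = 14.6 km.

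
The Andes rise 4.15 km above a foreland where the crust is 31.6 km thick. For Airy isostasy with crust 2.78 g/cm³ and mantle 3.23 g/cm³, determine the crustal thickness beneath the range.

61.4 km

Root depth r = h ρ_c / (ρ_m − ρ_c) = 4.15 km × 2.78 / 0.45 = 25.64 km.
Total thickness = T + h + r = 31.6 km + 4.15 km + 25.64 km = 61.4 km.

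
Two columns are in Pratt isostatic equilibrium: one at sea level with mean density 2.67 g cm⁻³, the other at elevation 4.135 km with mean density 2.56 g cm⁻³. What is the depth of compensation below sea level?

ρ_ref D = ρ (D + h) → D (ρ_ref − ρ) = ρ h.
D = ρ h/(ρ_ref − ρ) = 2.56 × 4.135 km/(2.67 − 2.56) = 96.2 km.

96.2 km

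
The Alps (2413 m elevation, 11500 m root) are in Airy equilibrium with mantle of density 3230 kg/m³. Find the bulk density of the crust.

ρ_c h = (ρ_m − ρ_c) r → ρ_c (h + r) = ρ_m r → ρ_c = ρ_m r / (h + r).
ρ_c = 3230 × 11500 m / (2413 m + 11500 m) = 2670 kg/m³.

2670 kg/m³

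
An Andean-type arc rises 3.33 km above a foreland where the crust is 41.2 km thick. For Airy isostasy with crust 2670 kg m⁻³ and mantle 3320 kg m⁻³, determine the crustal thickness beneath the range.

Root depth r = h ρ_c / (ρ_m − ρ_c) = 3.33 km × 2670 / 650 = 13.68 km.
Total thickness = T + h + r = 41.2 km + 3.33 km + 13.68 km = 58.2 km.

58.2 km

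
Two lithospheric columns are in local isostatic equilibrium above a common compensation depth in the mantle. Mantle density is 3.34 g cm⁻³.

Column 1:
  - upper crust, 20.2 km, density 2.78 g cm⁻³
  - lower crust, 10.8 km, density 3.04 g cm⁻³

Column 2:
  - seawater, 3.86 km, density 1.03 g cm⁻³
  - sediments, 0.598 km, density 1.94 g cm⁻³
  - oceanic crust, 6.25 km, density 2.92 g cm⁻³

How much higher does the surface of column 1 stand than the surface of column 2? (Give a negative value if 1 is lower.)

For any compensation level in the mantle, the mantle terms cancel and isostasy reduces to e = (Σt_1 − Σt_2) − (Σ(ρt)_1 − Σ(ρt)_2) / ρ_m.
Σt_1 = 31 km; Σt_2 = 10.708 km; Σ(ρt)_1 = 88.988; Σ(ρt)_2 = 23.38592 (in km·g cm⁻³).
e = (31 − 10.708) − (88.988 − 23.38592) / 3.34 = 0.651 km.

0.651 km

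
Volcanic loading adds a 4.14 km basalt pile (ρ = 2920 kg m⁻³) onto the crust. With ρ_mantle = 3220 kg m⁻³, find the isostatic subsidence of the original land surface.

3.75 km

Subaerial loading: s = t ρ_load / ρ_m.
s = 4.14 km × 2920/3220 = 3.75 km.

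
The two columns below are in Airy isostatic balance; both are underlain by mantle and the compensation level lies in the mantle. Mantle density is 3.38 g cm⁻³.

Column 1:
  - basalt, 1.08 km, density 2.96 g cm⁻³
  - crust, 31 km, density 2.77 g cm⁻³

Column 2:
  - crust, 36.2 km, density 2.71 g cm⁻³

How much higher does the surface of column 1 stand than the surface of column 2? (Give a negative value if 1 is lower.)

−1.45 km

For any compensation level in the mantle, the mantle terms cancel and isostasy reduces to e = (Σt_1 − Σt_2) − (Σ(ρt)_1 − Σ(ρt)_2) / ρ_m.
Σt_1 = 32.08 km; Σt_2 = 36.2 km; Σ(ρt)_1 = 89.0668; Σ(ρt)_2 = 98.102 (in km·g cm⁻³).
e = (32.08 − 36.2) − (89.0668 − 98.102) / 3.38 = −1.45 km.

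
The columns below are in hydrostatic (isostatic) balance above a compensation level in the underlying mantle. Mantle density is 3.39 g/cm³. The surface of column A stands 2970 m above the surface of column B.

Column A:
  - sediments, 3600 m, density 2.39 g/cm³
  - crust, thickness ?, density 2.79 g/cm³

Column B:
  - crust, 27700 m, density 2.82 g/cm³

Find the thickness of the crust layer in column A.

Take the compensation level at the base of the deeper column (depth z_c below the surface of column A) and equate Σ ρ_i t_i down to z_c; mantle fills any gap and the z_c terms cancel.
Column A: 3600×2.39 + x×2.79 + (z_c − 3600 − x)×3.39
Column B: 2970×0 + 27700×2.82 + (z_c − 2970 − 27700)×3.39
The z_c×3.39 term appears on both sides and cancels. Collect the known terms of each column as K = Σ(ρt)_known − 3.39 × (depth of known layers): K_A = 8604 − 3.39×3600 = −3600; K_B = 78114 − 3.39×(2970 + 27700) = −25857.3.
Balance: K_A − x×(3.39 − 2.79) = K_B, so x = (K_A − K_B)/(3.39 − 2.79) = 22257.3/0.6 = 37100 m.

37100 m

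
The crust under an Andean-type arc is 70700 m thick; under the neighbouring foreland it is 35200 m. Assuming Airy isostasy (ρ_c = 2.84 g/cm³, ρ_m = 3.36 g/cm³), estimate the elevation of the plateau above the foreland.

Excess crust Δ = 70700 m − 35200 m = 35500 m, split between elevation h and root r with h + r = Δ.
Airy balance ρ_c h = (ρ_m − ρ_c) r gives r = h ρ_c/(ρ_m − ρ_c), so h (1 + ρ_c/(ρ_m − ρ_c)) = Δ, i.e. h = Δ (ρ_m − ρ_c)/ρ_m.
h = 35500 m × 0.52/3.36 = 5490 m.

5490 m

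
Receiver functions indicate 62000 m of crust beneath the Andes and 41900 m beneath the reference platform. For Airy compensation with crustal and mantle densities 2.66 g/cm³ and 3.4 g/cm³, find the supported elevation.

Excess crust Δ = 62000 m − 41900 m = 20100 m, split between elevation h and root r with h + r = Δ.
Airy balance ρ_c h = (ρ_m − ρ_c) r gives r = h ρ_c/(ρ_m − ρ_c), so h (1 + ρ_c/(ρ_m − ρ_c)) = Δ, i.e. h = Δ (ρ_m − ρ_c)/ρ_m.
h = 20100 m × 0.74/3.4 = 4370 m.

4370 m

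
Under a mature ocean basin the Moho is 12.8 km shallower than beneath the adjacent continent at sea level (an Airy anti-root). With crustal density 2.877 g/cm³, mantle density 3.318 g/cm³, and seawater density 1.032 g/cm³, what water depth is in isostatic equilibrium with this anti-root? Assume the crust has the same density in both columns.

Replacing a thickness d of crust by seawater at the top must be balanced by replacing crust with mantle at the base: d (ρ_c − ρ_w) = a (ρ_m − ρ_c).
d = a (ρ_m − ρ_c)/(ρ_c − ρ_w) = 12.8 km × 0.441/1.845 = 3.06 km.

3.06 km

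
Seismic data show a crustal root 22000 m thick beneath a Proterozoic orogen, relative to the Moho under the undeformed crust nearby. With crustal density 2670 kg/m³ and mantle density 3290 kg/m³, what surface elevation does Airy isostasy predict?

For local isostatic compensation: ρ_c h = (ρ_m − ρ_c) r.
h = r (ρ_m − ρ_c) / ρ_c = 22000 m × (3290 − 2670) / 2670 = 5110 m.

5110 m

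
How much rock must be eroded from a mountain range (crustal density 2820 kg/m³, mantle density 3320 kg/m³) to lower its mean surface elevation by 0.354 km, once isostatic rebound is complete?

Net drop Δ = e − u = e − e ρ_c/ρ_m = e (ρ_m − ρ_c)/ρ_m.
e = Δ ρ_m/(ρ_m − ρ_c) = 0.354 km × 3320/500 = 2.35 km.

2.35 km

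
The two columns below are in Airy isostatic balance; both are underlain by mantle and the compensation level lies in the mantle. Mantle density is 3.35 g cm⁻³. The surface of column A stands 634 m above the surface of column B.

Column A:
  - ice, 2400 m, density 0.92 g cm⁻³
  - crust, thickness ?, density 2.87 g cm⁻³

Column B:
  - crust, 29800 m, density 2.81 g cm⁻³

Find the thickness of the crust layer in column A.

Take the compensation level at the base of the deeper column (depth z_c below the surface of column A) and equate Σ ρ_i t_i down to z_c; mantle fills any gap and the z_c terms cancel.
Column A: 2400×0.92 + x×2.87 + (z_c − 2400 − x)×3.35
Column B: 634×0 + 29800×2.81 + (z_c − 634 − 29800)×3.35
The z_c×3.35 term appears on both sides and cancels. Collect the known terms of each column as K = Σ(ρt)_known − 3.35 × (depth of known layers): K_A = 2208 − 3.35×2400 = −5832; K_B = 83738 − 3.35×(634 + 29800) = −18215.9.
Balance: K_A − x×(3.35 − 2.87) = K_B, so x = (K_A − K_B)/(3.35 − 2.87) = 12383.9/0.48 = 25800 m.

25800 m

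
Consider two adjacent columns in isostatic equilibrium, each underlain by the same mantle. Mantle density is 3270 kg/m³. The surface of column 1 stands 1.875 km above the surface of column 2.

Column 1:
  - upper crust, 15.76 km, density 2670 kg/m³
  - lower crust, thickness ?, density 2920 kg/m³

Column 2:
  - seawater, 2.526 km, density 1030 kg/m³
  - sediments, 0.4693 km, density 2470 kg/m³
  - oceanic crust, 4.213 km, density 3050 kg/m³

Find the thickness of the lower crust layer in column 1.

Take the compensation level at the base of the deeper column (depth z_c below the surface of column 1) and equate Σ ρ_i t_i down to z_c; mantle fills any gap and the z_c terms cancel.
Column 1: 15.76×2670 + x×2920 + (z_c − 15.76 − x)×3270
Column 2: 1.875×0 + 2.526×1030 + 0.4693×2470 + 4.213×3050 + (z_c − 1.875 − 7.2083)×3270
The z_c×3270 term appears on both sides and cancels. Collect the known terms of each column as K = Σ(ρt)_known − 3270 × (depth of known layers): K_1 = 42079.2 − 3270×15.76 = −9456; K_2 = 16610.601 − 3270×(1.875 + 7.2083) = −13091.79.
Balance: K_1 − x×(3270 − 2920) = K_2, so x = (K_1 − K_2)/(3270 − 2920) = 3635.79/350 = 10.4 km.

10.4 km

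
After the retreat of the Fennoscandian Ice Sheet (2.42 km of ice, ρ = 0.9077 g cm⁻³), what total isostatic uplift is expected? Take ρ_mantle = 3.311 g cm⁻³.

0.663 km

Removing the load lets mantle flow back in; uplift u satisfies ρ_ice t = ρ_m u.
u = t ρ_ice/ρ_m = 2.42 km × 0.9077/3.311 = 0.663 km.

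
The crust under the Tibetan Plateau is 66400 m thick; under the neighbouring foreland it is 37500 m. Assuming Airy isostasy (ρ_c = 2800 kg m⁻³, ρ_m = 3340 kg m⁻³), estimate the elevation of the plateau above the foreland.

4670 m

Excess crust Δ = 66400 m − 37500 m = 28900 m, split between elevation h and root r with h + r = Δ.
Airy balance ρ_c h = (ρ_m − ρ_c) r gives r = h ρ_c/(ρ_m − ρ_c), so h (1 + ρ_c/(ρ_m − ρ_c)) = Δ, i.e. h = Δ (ρ_m − ρ_c)/ρ_m.
h = 28900 m × 540/3340 = 4670 m.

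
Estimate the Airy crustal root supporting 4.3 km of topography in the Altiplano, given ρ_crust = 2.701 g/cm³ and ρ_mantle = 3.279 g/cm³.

20.1 km

In Airy isostatic equilibrium: the weight of the topography is balanced by the buoyancy of the root, ρ_c h = (ρ_m − ρ_c) r.
r = h · ρ_c / (ρ_m − ρ_c) = 4.3 km × 2.701 / (3.279 − 2.701) = 20.1 km.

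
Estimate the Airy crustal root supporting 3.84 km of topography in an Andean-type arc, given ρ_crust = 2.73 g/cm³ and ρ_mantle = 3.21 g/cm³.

Isostatic balance requires: the weight of the topography is balanced by the buoyancy of the root, ρ_c h = (ρ_m − ρ_c) r.
r = h · ρ_c / (ρ_m − ρ_c) = 3.84 km × 2.73 / (3.21 − 2.73) = 21.8 km.

21.8 km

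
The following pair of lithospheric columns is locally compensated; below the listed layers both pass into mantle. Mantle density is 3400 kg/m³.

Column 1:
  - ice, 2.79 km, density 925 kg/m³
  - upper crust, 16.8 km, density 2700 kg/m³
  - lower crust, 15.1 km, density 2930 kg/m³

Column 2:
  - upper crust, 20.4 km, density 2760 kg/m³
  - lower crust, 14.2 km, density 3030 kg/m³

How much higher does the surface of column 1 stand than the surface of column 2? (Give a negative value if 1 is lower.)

2.19 km

For any compensation level in the mantle, the mantle terms cancel and isostasy reduces to e = (Σt_1 − Σt_2) − (Σ(ρt)_1 − Σ(ρt)_2) / ρ_m.
Σt_1 = 34.69 km; Σt_2 = 34.6 km; Σ(ρt)_1 = 92183.75; Σ(ρt)_2 = 99330 (in km·kg/m³).
e = (34.69 − 34.6) − (92183.75 − 99330) / 3400 = 2.19 km.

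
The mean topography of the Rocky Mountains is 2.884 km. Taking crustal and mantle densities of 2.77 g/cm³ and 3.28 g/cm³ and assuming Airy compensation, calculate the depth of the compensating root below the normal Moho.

15.7 km

In Airy isostatic equilibrium: the weight of the topography is balanced by the buoyancy of the root, ρ_c h = (ρ_m − ρ_c) r.
r = h · ρ_c / (ρ_m − ρ_c) = 2.884 km × 2.77 / (3.28 − 2.77) = 15.7 km.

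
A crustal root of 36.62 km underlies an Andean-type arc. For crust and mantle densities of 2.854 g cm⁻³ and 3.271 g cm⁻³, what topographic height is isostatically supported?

Balancing pressure at the compensation depth: ρ_c h = (ρ_m − ρ_c) r.
h = r (ρ_m − ρ_c) / ρ_c = 36.62 km × (3.271 − 2.854) / 2.854 = 5.35 km.

5.35 km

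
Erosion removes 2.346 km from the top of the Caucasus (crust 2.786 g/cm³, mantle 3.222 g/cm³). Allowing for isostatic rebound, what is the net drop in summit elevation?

0.317 km

Rebound u = e ρ_c/ρ_m = 2.346 km × 2.786/3.222 = 2.029 km.
Net surface drop = e − u = 2.346 km − 2.029 km = e (ρ_m − ρ_c)/ρ_m = 0.317 km.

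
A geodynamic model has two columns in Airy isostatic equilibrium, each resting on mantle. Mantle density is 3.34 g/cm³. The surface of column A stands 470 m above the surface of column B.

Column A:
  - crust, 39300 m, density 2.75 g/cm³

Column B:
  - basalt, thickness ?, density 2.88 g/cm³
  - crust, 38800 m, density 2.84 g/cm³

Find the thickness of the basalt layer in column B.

4820 m

Take the compensation level at the base of the deeper column (depth z_c below the surface of column A) and equate Σ ρ_i t_i down to z_c; mantle fills any gap and the z_c terms cancel.
Column A: 39300×2.75 + (z_c − 39300)×3.34
Column B: 470×0 + x×2.88 + 38800×2.84 + (z_c − 470 − 38800 − x)×3.34
The z_c×3.34 term appears on both sides and cancels. Collect the known terms of each column as K = Σ(ρt)_known − 3.34 × (depth of known layers): K_A = 108075 − 3.34×39300 = −23187; K_B = 110192 − 3.34×(470 + 38800) = −20969.8.
Balance: K_A = K_B − x×(3.34 − 2.88), so x = (K_B − K_A)/(3.34 − 2.88) = 2217.2/0.46 = 4820 m.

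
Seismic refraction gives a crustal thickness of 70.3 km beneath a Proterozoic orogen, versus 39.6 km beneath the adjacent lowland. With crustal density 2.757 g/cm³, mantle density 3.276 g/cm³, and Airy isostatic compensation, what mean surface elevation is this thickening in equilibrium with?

Excess crust Δ = 70.3 km − 39.6 km = 30.7 km, split between elevation h and root r with h + r = Δ.
Airy balance ρ_c h = (ρ_m − ρ_c) r gives r = h ρ_c/(ρ_m − ρ_c), so h (1 + ρ_c/(ρ_m − ρ_c)) = Δ, i.e. h = Δ (ρ_m − ρ_c)/ρ_m.
h = 30.7 km × 0.519/3.276 = 4.86 km.

4.86 km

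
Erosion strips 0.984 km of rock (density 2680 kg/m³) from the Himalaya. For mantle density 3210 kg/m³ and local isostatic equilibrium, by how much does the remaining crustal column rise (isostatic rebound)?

Unloading: uplift u = e ρ_c/ρ_m = 0.984 km × 2680/3210 = 0.822 km.

0.822 km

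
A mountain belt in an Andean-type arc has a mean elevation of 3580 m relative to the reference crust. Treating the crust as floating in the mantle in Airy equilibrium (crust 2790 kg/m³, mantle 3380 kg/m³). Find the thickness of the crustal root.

16900 m

In Airy isostatic equilibrium: the weight of the topography is balanced by the buoyancy of the root, ρ_c h = (ρ_m − ρ_c) r.
r = h · ρ_c / (ρ_m − ρ_c) = 3580 m × 2790 / (3380 − 2790) = 16900 m.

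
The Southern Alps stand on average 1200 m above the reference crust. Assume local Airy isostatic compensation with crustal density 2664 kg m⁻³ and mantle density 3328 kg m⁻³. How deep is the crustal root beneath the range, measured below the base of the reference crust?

4810 m

Isostatic balance requires: the weight of the topography is balanced by the buoyancy of the root, ρ_c h = (ρ_m − ρ_c) r.
r = h · ρ_c / (ρ_m − ρ_c) = 1200 m × 2664 / (3328 − 2664) = 4810 m.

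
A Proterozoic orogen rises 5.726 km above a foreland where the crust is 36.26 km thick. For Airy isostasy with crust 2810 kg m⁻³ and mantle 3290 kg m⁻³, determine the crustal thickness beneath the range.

75.5 km

Root depth r = h ρ_c / (ρ_m − ρ_c) = 5.726 km × 2810 / 480 = 33.52 km.
Total thickness = T + h + r = 36.26 km + 5.726 km + 33.52 km = 75.5 km.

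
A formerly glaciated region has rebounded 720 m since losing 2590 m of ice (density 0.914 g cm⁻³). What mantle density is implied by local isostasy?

3.29 g cm⁻³

ρ_m = ρ_ice t / u = 0.914 × 2590 m/720 m = 3.29 g cm⁻³.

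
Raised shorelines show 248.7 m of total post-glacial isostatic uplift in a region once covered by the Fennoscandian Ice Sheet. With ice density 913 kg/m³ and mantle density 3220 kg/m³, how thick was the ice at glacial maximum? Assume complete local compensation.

u = t ρ_ice/ρ_m → t = u ρ_m/ρ_ice = 248.7 m × 3220/913 = 877 m.

877 m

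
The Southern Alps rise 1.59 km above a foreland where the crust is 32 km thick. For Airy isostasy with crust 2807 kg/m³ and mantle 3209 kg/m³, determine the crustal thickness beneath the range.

Root depth r = h ρ_c / (ρ_m − ρ_c) = 1.59 km × 2807 / 402 = 11.1 km.
Total thickness = T + h + r = 32 km + 1.59 km + 11.1 km = 44.7 km.

44.7 km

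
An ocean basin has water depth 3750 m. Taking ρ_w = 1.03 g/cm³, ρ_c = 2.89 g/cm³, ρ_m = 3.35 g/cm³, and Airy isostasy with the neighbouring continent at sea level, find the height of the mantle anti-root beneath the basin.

15200 m

Isostatic balance requires: replacing crust with seawater at the top is compensated by replacing crust with mantle at the base: d (ρ_c − ρ_w) = a (ρ_m − ρ_c).
a = d (ρ_c − ρ_w)/(ρ_m − ρ_c) = 3750 m × 1.86/0.46 = 15200 m.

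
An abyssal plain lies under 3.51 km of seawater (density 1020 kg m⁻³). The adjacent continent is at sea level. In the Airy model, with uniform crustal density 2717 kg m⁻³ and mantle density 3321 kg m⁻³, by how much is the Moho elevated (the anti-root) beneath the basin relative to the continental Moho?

For local isostatic compensation: replacing crust with seawater at the top is compensated by replacing crust with mantle at the base: d (ρ_c − ρ_w) = a (ρ_m − ρ_c).
a = d (ρ_c − ρ_w)/(ρ_m − ρ_c) = 3.51 km × 1697/604 = 9.86 km.

9.86 km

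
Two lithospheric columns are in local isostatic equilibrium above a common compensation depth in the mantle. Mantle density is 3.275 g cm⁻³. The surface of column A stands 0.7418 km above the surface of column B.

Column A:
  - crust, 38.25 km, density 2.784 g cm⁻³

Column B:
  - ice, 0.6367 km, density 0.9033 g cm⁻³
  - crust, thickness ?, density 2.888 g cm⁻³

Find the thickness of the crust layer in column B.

Take the compensation level at the base of the deeper column (depth z_c below the surface of column A) and equate Σ ρ_i t_i down to z_c; mantle fills any gap and the z_c terms cancel.
Column A: 38.25×2.784 + (z_c − 38.25)×3.275
Column B: 0.7418×0 + 0.6367×0.9033 + x×2.888 + (z_c − 0.7418 − 0.6367 − x)×3.275
The z_c×3.275 term appears on both sides and cancels. Collect the known terms of each column as K = Σ(ρt)_known − 3.275 × (depth of known layers): K_A = 106.488 − 3.275×38.25 = −18.78075; K_B = 0.57513111 − 3.275×(0.7418 + 0.6367) = −3.93945639.
Balance: K_A = K_B − x×(3.275 − 2.888), so x = (K_B − K_A)/(3.275 − 2.888) = 14.8413/0.387 = 38.3 km.

38.3 km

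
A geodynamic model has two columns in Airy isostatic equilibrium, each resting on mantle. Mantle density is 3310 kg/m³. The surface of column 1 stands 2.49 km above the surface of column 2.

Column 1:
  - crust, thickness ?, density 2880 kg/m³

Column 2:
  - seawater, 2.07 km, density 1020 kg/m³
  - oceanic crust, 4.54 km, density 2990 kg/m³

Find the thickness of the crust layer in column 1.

Take the compensation level at the base of the deeper column (depth z_c below the surface of column 1) and equate Σ ρ_i t_i down to z_c; mantle fills any gap and the z_c terms cancel.
Column 1: x×2880 + (z_c − 0 − x)×3310
Column 2: 2.49×0 + 2.07×1020 + 4.54×2990 + (z_c − 2.49 − 6.61)×3310
The z_c×3310 term appears on both sides and cancels. Collect the known terms of each column as K = Σ(ρt)_known − 3310 × (depth of known layers): K_1 = 0 − 3310×0 = 0; K_2 = 15686 − 3310×(2.49 + 6.61) = −14435.
Balance: K_1 − x×(3310 − 2880) = K_2, so x = (K_1 − K_2)/(3310 − 2880) = 14435/430 = 33.6 km.

33.6 km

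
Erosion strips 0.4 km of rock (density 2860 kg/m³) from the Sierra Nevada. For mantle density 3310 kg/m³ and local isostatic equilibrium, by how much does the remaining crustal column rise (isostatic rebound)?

0.346 km

Unloading: uplift u = e ρ_c/ρ_m = 0.4 km × 2860/3310 = 0.346 km.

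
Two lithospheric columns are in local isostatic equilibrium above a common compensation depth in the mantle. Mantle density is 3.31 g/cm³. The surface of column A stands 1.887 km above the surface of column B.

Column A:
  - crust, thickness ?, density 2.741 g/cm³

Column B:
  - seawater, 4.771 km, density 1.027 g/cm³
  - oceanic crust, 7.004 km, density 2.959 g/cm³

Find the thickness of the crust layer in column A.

Take the compensation level at the base of the deeper column (depth z_c below the surface of column A) and equate Σ ρ_i t_i down to z_c; mantle fills any gap and the z_c terms cancel.
Column A: x×2.741 + (z_c − 0 − x)×3.31
Column B: 1.887×0 + 4.771×1.027 + 7.004×2.959 + (z_c − 1.887 − 11.775)×3.31
The z_c×3.31 term appears on both sides and cancels. Collect the known terms of each column as K = Σ(ρt)_known − 3.31 × (depth of known layers): K_A = 0 − 3.31×0 = 0; K_B = 25.624653 − 3.31×(1.887 + 11.775) = −19.596567.
Balance: K_A − x×(3.31 − 2.741) = K_B, so x = (K_A − K_B)/(3.31 − 2.741) = 19.5966/0.569 = 34.4 km.

34.4 km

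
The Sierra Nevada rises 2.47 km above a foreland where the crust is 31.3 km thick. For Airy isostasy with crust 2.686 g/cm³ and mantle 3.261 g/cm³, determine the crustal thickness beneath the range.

Root depth r = h ρ_c / (ρ_m − ρ_c) = 2.47 km × 2.686 / 0.575 = 11.54 km.
Total thickness = T + h + r = 31.3 km + 2.47 km + 11.54 km = 45.3 km.

45.3 km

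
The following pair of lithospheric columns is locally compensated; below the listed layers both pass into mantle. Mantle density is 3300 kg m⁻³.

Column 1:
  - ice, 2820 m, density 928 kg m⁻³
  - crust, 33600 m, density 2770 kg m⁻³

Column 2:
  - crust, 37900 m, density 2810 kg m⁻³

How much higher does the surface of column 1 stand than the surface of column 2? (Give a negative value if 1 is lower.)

For any compensation level in the mantle, the mantle terms cancel and isostasy reduces to e = (Σt_1 − Σt_2) − (Σ(ρt)_1 − Σ(ρt)_2) / ρ_m.
Σt_1 = 36420 m; Σt_2 = 37900 m; Σ(ρt)_1 = 95688960; Σ(ρt)_2 = 106499000 (in m·kg m⁻³).
e = (36420 − 37900) − (95688960 − 106499000) / 3300 = 1800 m.

1800 m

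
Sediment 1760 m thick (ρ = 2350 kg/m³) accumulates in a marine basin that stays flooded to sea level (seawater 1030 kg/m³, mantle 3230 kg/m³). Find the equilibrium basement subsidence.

Submarine loading: the sediment displaces seawater, and the subsidence is in turn flooded, so s (ρ_m − ρ_w) = t (ρ_sed − ρ_w).
s = 1760 m × (2350 − 1030) / (3230 − 1030) = 1060 m.

1060 m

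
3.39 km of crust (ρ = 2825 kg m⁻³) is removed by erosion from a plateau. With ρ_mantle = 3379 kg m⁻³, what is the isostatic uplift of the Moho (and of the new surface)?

2.83 km

Unloading: uplift u = e ρ_c/ρ_m = 3.39 km × 2825/3379 = 2.83 km.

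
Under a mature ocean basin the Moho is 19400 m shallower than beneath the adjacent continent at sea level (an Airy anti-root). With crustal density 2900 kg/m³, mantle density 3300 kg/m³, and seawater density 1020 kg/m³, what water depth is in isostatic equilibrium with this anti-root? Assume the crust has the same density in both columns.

4130 m

Replacing a thickness d of crust by seawater at the top must be balanced by replacing crust with mantle at the base: d (ρ_c − ρ_w) = a (ρ_m − ρ_c).
d = a (ρ_m − ρ_c)/(ρ_c − ρ_w) = 19400 m × 400/1880 = 4130 m.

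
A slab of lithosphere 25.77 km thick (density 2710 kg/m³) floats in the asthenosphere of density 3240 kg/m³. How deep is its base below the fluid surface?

21.6 km

Draft d = t ρ_obj/ρ_fluid = 25.77 km × 2710/3240 = 21.6 km.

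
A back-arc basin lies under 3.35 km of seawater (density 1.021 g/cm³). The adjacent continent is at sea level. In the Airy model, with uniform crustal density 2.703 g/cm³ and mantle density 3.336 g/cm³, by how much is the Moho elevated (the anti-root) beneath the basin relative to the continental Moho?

By Archimedes' principle applied to the lithosphere: replacing crust with seawater at the top is compensated by replacing crust with mantle at the base: d (ρ_c − ρ_w) = a (ρ_m − ρ_c).
a = d (ρ_c − ρ_w)/(ρ_m − ρ_c) = 3.35 km × 1.682/0.633 = 8.9 km.

8.9 km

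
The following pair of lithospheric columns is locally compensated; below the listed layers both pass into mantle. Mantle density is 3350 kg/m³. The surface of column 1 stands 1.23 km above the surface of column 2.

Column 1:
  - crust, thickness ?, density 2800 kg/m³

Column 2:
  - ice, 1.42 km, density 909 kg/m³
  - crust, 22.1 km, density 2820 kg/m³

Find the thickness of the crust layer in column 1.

35.1 km

Take the compensation level at the base of the deeper column (depth z_c below the surface of column 1) and equate Σ ρ_i t_i down to z_c; mantle fills any gap and the z_c terms cancel.
Column 1: x×2800 + (z_c − 0 − x)×3350
Column 2: 1.23×0 + 1.42×909 + 22.1×2820 + (z_c − 1.23 − 23.52)×3350
The z_c×3350 term appears on both sides and cancels. Collect the known terms of each column as K = Σ(ρt)_known − 3350 × (depth of known layers): K_1 = 0 − 3350×0 = 0; K_2 = 63612.78 − 3350×(1.23 + 23.52) = −19299.72.
Balance: K_1 − x×(3350 − 2800) = K_2, so x = (K_1 − K_2)/(3350 − 2800) = 19299.7/550 = 35.1 km.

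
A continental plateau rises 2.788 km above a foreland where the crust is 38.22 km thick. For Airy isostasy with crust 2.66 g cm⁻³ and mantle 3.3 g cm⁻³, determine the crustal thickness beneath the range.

Root depth r = h ρ_c / (ρ_m − ρ_c) = 2.788 km × 2.66 / 0.64 = 11.59 km.
Total thickness = T + h + r = 38.22 km + 2.788 km + 11.59 km = 52.6 km.

52.6 km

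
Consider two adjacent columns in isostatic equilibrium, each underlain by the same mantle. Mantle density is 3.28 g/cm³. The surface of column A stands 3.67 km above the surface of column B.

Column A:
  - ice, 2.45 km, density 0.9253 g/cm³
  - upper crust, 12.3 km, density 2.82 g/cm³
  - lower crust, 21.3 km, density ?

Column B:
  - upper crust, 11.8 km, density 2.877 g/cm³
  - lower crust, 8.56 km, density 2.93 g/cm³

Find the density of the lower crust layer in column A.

Take the compensation level at the base of the deeper column (depth z_c below the surface of column A) and equate Σ ρ_i t_i down to z_c; mantle fills any gap and the z_c terms cancel.
Column A: 2.45×0.9253 + 12.3×2.82 + 21.3×ρ + (z_c − 36.05)×3.28
Column B: 3.67×0 + 11.8×2.877 + 8.56×2.93 + (z_c − 3.67 − 20.36)×3.28
The z_c×3.28 term appears on both sides and cancels. Collect the known terms of each column as K = Σ(ρt)_known − 3.28 × (depth of known layers): K_A = 36.952985 − 3.28×36.05 = −81.291015; K_B = 59.0294 − 3.28×(3.67 + 20.36) = −19.789.
Balance: K_A + 21.3×ρ = K_B, so ρ = (K_B − K_A)/21.3 = 61.502/21.3 = 2.89 g/cm³.

2.89 g/cm³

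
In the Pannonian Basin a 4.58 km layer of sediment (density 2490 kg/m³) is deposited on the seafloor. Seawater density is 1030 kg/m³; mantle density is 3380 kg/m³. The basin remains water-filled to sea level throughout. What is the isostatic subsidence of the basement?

2.85 km

Submarine loading: the sediment displaces seawater, and the subsidence is in turn flooded, so s (ρ_m − ρ_w) = t (ρ_sed − ρ_w).
s = 4.58 km × (2490 − 1030) / (3380 − 1030) = 2.85 km.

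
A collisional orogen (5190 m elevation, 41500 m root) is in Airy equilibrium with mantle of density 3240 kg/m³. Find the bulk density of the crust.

2880 kg/m³

ρ_c h = (ρ_m − ρ_c) r → ρ_c (h + r) = ρ_m r → ρ_c = ρ_m r / (h + r).
ρ_c = 3240 × 41500 m / (5190 m + 41500 m) = 2880 kg/m³.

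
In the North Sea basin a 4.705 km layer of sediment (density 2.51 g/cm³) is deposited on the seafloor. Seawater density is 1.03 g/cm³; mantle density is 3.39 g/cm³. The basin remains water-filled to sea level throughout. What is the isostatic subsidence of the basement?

2.95 km

Submarine loading: the sediment displaces seawater, and the subsidence is in turn flooded, so s (ρ_m − ρ_w) = t (ρ_sed − ρ_w).
s = 4.705 km × (2.51 − 1.03) / (3.39 − 1.03) = 2.95 km.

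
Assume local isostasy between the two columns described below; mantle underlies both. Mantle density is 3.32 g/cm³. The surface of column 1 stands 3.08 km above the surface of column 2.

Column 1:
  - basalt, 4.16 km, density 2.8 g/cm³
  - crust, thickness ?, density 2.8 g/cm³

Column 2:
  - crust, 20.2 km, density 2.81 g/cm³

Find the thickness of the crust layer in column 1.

Take the compensation level at the base of the deeper column (depth z_c below the surface of column 1) and equate Σ ρ_i t_i down to z_c; mantle fills any gap and the z_c terms cancel.
Column 1: 4.16×2.8 + x×2.8 + (z_c − 4.16 − x)×3.32
Column 2: 3.08×0 + 20.2×2.81 + (z_c − 3.08 − 20.2)×3.32
The z_c×3.32 term appears on both sides and cancels. Collect the known terms of each column as K = Σ(ρt)_known − 3.32 × (depth of known layers): K_1 = 11.648 − 3.32×4.16 = −2.1632; K_2 = 56.762 − 3.32×(3.08 + 20.2) = −20.5276.
Balance: K_1 − x×(3.32 − 2.8) = K_2, so x = (K_1 − K_2)/(3.32 − 2.8) = 18.3644/0.52 = 35.3 km.

35.3 km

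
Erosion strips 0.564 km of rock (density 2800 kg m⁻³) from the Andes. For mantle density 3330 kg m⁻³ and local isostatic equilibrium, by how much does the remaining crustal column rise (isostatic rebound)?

Unloading: uplift u = e ρ_c/ρ_m = 0.564 km × 2800/3330 = 0.474 km.

0.474 km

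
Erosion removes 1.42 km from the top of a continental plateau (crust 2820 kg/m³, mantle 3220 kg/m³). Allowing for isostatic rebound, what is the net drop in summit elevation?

0.176 km

Rebound u = e ρ_c/ρ_m = 1.42 km × 2820/3220 = 1.244 km.
Net surface drop = e − u = 1.42 km − 1.244 km = e (ρ_m − ρ_c)/ρ_m = 0.176 km.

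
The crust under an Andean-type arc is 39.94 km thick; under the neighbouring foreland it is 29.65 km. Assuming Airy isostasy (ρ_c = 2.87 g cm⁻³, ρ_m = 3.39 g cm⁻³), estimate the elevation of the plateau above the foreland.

Excess crust Δ = 39.94 km − 29.65 km = 10.29 km, split between elevation h and root r with h + r = Δ.
Airy balance ρ_c h = (ρ_m − ρ_c) r gives r = h ρ_c/(ρ_m − ρ_c), so h (1 + ρ_c/(ρ_m − ρ_c)) = Δ, i.e. h = Δ (ρ_m − ρ_c)/ρ_m.
h = 10.29 km × 0.52/3.39 = 1.58 km.

1.58 km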